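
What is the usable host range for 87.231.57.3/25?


Network: 87.231.57.0
Broadcast: 87.231.57.127
First usable = network + 1
Last usable = broadcast - 1
Range: 87.231.57.1 to 87.231.57.126


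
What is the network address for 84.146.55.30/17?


IP:   01010100.10010010.00110111.00011110
Mask: 11111111.11111111.10000000.00000000
AND operation:
Net:  01010100.10010010.00000000.00000000
Network: 84.146.0.0/17


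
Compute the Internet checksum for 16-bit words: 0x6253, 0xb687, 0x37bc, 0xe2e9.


Sum all words (with carry folding):
+ 0x6253 = 0x6253
+ 0xb687 = 0x18db
+ 0x37bc = 0x5097
+ 0xe2e9 = 0x3381
One's complement: ~0x3381
Checksum = 0xcc7e


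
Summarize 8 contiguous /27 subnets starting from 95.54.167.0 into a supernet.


Original prefix: /27
Number of subnets: 8 = 2^3
New prefix = 27 - 3 = 24
Supernet: 95.54.167.0/24


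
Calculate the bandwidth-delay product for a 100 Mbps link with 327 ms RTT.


BDP = bandwidth * RTT
= 100 Mbps * 327 ms
= 100 * 1e6 * 327 / 1000 bits
= 32700000 bits
= 4087500 bytes
= 3991.6992 KB
BDP = 32700000 bits (4087500 bytes)


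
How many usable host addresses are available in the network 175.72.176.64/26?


Host bits = 32 - 26 = 6
Total addresses = 2^6 = 64
Usable = total - 2 (network and broadcast)
Usable hosts: 62


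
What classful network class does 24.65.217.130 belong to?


First octet: 24
Binary: 00011000
0xxxxxxx -> Class A (1-126)
Class A, default mask 255.0.0.0 (/8)


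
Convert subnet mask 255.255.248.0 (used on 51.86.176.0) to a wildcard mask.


Subnet mask: 255.255.248.0
Wildcard = 255.255.255.255 - subnet mask
255 - 255 = 0
255 - 255 = 0
255 - 248 = 7
255 - 0 = 255
Wildcard: 0.0.7.255


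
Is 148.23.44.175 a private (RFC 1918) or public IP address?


RFC 1918 private ranges:
  10.0.0.0/8 (10.0.0.0 - 10.255.255.255)
  172.16.0.0/12 (172.16.0.0 - 172.31.255.255)
  192.168.0.0/16 (192.168.0.0 - 192.168.255.255)
Public (not in any RFC 1918 range)


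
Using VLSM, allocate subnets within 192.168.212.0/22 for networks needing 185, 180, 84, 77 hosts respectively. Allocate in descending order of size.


185 hosts -> /24 (254 usable): 192.168.212.0/24
180 hosts -> /24 (254 usable): 192.168.213.0/24
84 hosts -> /25 (126 usable): 192.168.214.0/25
77 hosts -> /25 (126 usable): 192.168.214.128/25
Allocation: 192.168.212.0/24 (185 hosts, 254 usable); 192.168.213.0/24 (180 hosts, 254 usable); 192.168.214.0/25 (84 hosts, 126 usable); 192.168.214.128/25 (77 hosts, 126 usable)


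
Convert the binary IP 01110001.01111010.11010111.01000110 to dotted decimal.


01110001 = 113
01111010 = 122
11010111 = 215
01000110 = 70
IP: 113.122.215.70


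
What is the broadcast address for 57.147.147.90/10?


Network: 57.128.0.0/10
Host bits = 22
Set all host bits to 1:
Broadcast: 57.191.255.255


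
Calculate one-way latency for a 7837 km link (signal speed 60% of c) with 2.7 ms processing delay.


Speed = 0.6 * 3e5 km/s = 180000 km/s
Propagation delay = 7837 / 180000 = 0.0435 s = 43.5389 ms
Processing delay = 2.7 ms
Total one-way latency = 46.2389 ms


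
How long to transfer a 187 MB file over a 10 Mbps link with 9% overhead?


Effective throughput = 10 * (1 - 9/100) = 9.1 Mbps
File size in Mb = 187 * 8 = 1496 Mb
Time = 1496 / 9.1
Time = 164.3956 seconds


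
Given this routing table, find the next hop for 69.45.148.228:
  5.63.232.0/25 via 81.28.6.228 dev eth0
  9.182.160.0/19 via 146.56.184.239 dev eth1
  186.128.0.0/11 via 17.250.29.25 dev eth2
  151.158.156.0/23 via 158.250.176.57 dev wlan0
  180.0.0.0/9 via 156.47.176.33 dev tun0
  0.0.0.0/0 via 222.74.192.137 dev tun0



Longest prefix match for 69.45.148.228:
  /25 5.63.232.0: no
  /19 9.182.160.0: no
  /11 186.128.0.0: no
  /23 151.158.156.0: no
  /9 180.0.0.0: no
  /0 0.0.0.0: MATCH
Selected: next-hop 222.74.192.137 via tun0 (matched /0)


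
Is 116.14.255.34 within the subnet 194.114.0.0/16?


Subnet network: 194.114.0.0
Test IP AND mask: 116.14.0.0
No, 116.14.255.34 is not in 194.114.0.0/16


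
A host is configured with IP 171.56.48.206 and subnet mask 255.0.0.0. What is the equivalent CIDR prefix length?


Binary: 11111111.00000000.00000000.00000000
Count leading 1s
Prefix: /8


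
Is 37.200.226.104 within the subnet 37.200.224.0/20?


Subnet network: 37.200.224.0
Test IP AND mask: 37.200.224.0
Yes, 37.200.226.104 is in 37.200.224.0/20


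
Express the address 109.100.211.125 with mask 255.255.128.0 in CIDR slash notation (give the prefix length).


Binary: 11111111.11111111.10000000.00000000
Count leading 1s
Prefix: /17


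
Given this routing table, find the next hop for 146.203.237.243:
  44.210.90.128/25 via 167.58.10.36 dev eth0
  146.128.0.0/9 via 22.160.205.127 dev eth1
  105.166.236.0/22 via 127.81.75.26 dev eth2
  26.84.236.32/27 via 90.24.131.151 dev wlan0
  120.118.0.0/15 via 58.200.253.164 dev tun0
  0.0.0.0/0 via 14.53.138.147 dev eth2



Longest prefix match for 146.203.237.243:
  /25 44.210.90.128: no
  /9 146.128.0.0: MATCH
  /22 105.166.236.0: no
  /27 26.84.236.32: no
  /15 120.118.0.0: no
  /0 0.0.0.0: MATCH
Selected: next-hop 22.160.205.127 via eth1 (matched /9)


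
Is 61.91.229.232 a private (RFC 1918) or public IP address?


RFC 1918 private ranges:
  10.0.0.0/8 (10.0.0.0 - 10.255.255.255)
  172.16.0.0/12 (172.16.0.0 - 172.31.255.255)
  192.168.0.0/16 (192.168.0.0 - 192.168.255.255)
Public (not in any RFC 1918 range)


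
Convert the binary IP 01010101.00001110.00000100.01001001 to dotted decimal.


01010101 = 85
00001110 = 14
00000100 = 4
01001001 = 73
IP: 85.14.4.73


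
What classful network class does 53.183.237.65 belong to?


First octet: 53
Binary: 00110101
0xxxxxxx -> Class A (1-126)
Class A, default mask 255.0.0.0 (/8)


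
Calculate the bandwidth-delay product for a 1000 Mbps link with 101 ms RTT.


BDP = bandwidth * RTT
= 1000 Mbps * 101 ms
= 1000 * 1e6 * 101 / 1000 bits
= 101000000 bits
= 12625000 bytes
= 12329.1016 KB
BDP = 101000000 bits (12625000 bytes)


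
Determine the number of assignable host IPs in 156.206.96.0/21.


Host bits = 32 - 21 = 11
Total addresses = 2^11 = 2048
Usable = total - 2 (network and broadcast)
Usable hosts: 2046


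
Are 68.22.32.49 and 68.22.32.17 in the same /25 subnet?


Mask: 255.255.255.128
68.22.32.49 AND mask = 68.22.32.0
68.22.32.17 AND mask = 68.22.32.0
Yes, same subnet (68.22.32.0)


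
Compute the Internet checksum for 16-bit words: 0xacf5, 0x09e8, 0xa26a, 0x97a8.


Sum all words (with carry folding):
+ 0xacf5 = 0xacf5
+ 0x09e8 = 0xb6dd
+ 0xa26a = 0x5948
+ 0x97a8 = 0xf0f0
One's complement: ~0xf0f0
Checksum = 0x0f0f


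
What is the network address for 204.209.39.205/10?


IP:   11001100.11010001.00100111.11001101
Mask: 11111111.11000000.00000000.00000000
AND operation:
Net:  11001100.11000000.00000000.00000000
Network: 204.192.0.0/10


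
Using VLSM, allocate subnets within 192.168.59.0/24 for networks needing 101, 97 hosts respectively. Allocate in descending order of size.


101 hosts -> /25 (126 usable): 192.168.59.0/25
97 hosts -> /25 (126 usable): 192.168.59.128/25
Allocation: 192.168.59.0/25 (101 hosts, 126 usable); 192.168.59.128/25 (97 hosts, 126 usable)


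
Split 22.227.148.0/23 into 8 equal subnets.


New prefix = 23 + 3 = 26
Each subnet has 64 addresses
  22.227.148.0/26
  22.227.148.64/26
  22.227.148.128/26
  22.227.148.192/26
  22.227.149.0/26
  22.227.149.64/26
  22.227.149.128/26
  22.227.149.192/26
Subnets: 22.227.148.0/26, 22.227.148.64/26, 22.227.148.128/26, 22.227.148.192/26, 22.227.149.0/26, 22.227.149.64/26, 22.227.149.128/26, 22.227.149.192/26


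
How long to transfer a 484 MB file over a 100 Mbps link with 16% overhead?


Effective throughput = 100 * (1 - 16/100) = 84 Mbps
File size in Mb = 484 * 8 = 3872 Mb
Time = 3872 / 84
Time = 46.0952 seconds


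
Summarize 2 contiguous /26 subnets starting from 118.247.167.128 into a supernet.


Original prefix: /26
Number of subnets: 2 = 2^1
New prefix = 26 - 1 = 25
Supernet: 118.247.167.128/25


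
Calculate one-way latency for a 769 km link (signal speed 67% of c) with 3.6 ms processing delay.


Speed = 0.67 * 3e5 km/s = 201000 km/s
Propagation delay = 769 / 201000 = 0.0038 s = 3.8259 ms
Processing delay = 3.6 ms
Total one-way latency = 7.4259 ms


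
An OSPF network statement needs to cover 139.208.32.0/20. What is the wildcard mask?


Subnet mask: 255.255.240.0
Wildcard = 255.255.255.255 - subnet mask
255 - 255 = 0
255 - 255 = 0
255 - 240 = 15
255 - 0 = 255
Wildcard: 0.0.15.255


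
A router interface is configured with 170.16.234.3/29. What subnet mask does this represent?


/29 means 29 network bits, 3 host bits
Binary: 11111111111111111111111111111000
Mask: 255.255.255.248


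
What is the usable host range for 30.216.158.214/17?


Network: 30.216.128.0
Broadcast: 30.216.255.255
First usable = network + 1
Last usable = broadcast - 1
Range: 30.216.128.1 to 30.216.255.254


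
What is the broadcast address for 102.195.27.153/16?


Network: 102.195.0.0/16
Host bits = 16
Set all host bits to 1:
Broadcast: 102.195.255.255


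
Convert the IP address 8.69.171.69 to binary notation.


8 = 00001000
69 = 01000101
171 = 10101011
69 = 01000101
Binary: 00001000.01000101.10101011.01000101


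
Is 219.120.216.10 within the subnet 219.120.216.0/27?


Subnet network: 219.120.216.0
Test IP AND mask: 219.120.216.0
Yes, 219.120.216.10 is in 219.120.216.0/27


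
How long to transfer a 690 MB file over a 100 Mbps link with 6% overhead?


Effective throughput = 100 * (1 - 6/100) = 94 Mbps
File size in Mb = 690 * 8 = 5520 Mb
Time = 5520 / 94
Time = 58.7234 seconds


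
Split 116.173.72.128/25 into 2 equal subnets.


New prefix = 25 + 1 = 26
Each subnet has 64 addresses
  116.173.72.128/26
  116.173.72.192/26
Subnets: 116.173.72.128/26, 116.173.72.192/26


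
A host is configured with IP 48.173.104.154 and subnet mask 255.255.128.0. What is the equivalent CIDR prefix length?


Binary: 11111111.11111111.10000000.00000000
Count leading 1s
Prefix: /17


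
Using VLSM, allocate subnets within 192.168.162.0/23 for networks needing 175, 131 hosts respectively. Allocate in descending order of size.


175 hosts -> /24 (254 usable): 192.168.162.0/24
131 hosts -> /24 (254 usable): 192.168.163.0/24
Allocation: 192.168.162.0/24 (175 hosts, 254 usable); 192.168.163.0/24 (131 hosts, 254 usable)


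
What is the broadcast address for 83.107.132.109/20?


Network: 83.107.128.0/20
Host bits = 12
Set all host bits to 1:
Broadcast: 83.107.143.255


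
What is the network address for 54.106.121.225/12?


IP:   00110110.01101010.01111001.11100001
Mask: 11111111.11110000.00000000.00000000
AND operation:
Net:  00110110.01100000.00000000.00000000
Network: 54.96.0.0/12


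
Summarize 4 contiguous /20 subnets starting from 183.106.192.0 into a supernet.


Original prefix: /20
Number of subnets: 4 = 2^2
New prefix = 20 - 2 = 18
Supernet: 183.106.192.0/18


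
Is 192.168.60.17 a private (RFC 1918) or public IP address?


RFC 1918 private ranges:
  10.0.0.0/8 (10.0.0.0 - 10.255.255.255)
  172.16.0.0/12 (172.16.0.0 - 172.31.255.255)
  192.168.0.0/16 (192.168.0.0 - 192.168.255.255)
Private (in 192.168.0.0/16)


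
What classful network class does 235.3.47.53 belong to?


First octet: 235
Binary: 11101011
1110xxxx -> Class D (224-239)
Class D (multicast), default mask N/A


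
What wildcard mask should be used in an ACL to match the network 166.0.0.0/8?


Subnet mask: 255.0.0.0
Wildcard = 255.255.255.255 - subnet mask
255 - 255 = 0
255 - 0 = 255
255 - 0 = 255
255 - 0 = 255
Wildcard: 0.255.255.255


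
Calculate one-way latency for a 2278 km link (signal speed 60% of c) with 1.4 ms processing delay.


Speed = 0.6 * 3e5 km/s = 180000 km/s
Propagation delay = 2278 / 180000 = 0.0127 s = 12.6556 ms
Processing delay = 1.4 ms
Total one-way latency = 14.0556 ms


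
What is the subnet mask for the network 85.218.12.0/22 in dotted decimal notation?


/22 means 22 network bits, 10 host bits
Binary: 11111111111111111111110000000000
Mask: 255.255.252.0


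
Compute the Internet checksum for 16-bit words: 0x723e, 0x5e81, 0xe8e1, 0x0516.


Sum all words (with carry folding):
+ 0x723e = 0x723e
+ 0x5e81 = 0xd0bf
+ 0xe8e1 = 0xb9a1
+ 0x0516 = 0xbeb7
One's complement: ~0xbeb7
Checksum = 0x4148


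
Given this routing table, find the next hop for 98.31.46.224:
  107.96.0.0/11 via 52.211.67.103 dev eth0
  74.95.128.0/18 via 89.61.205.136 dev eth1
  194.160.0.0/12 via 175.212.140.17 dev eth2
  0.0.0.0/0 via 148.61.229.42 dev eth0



Longest prefix match for 98.31.46.224:
  /11 107.96.0.0: no
  /18 74.95.128.0: no
  /12 194.160.0.0: no
  /0 0.0.0.0: MATCH
Selected: next-hop 148.61.229.42 via eth0 (matched /0)


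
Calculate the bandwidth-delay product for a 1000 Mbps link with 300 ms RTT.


BDP = bandwidth * RTT
= 1000 Mbps * 300 ms
= 1000 * 1e6 * 300 / 1000 bits
= 300000000 bits
= 37500000 bytes
= 36621.0938 KB
BDP = 300000000 bits (37500000 bytes)


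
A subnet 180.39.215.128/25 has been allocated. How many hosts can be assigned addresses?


Host bits = 32 - 25 = 7
Total addresses = 2^7 = 128
Usable = total - 2 (network and broadcast)
Usable hosts: 126


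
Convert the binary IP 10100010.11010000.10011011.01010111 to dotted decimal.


10100010 = 162
11010000 = 208
10011011 = 155
01010111 = 87
IP: 162.208.155.87


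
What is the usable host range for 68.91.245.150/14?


Network: 68.88.0.0
Broadcast: 68.91.255.255
First usable = network + 1
Last usable = broadcast - 1
Range: 68.88.0.1 to 68.91.255.254


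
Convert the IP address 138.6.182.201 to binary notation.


138 = 10001010
6 = 00000110
182 = 10110110
201 = 11001001
Binary: 10001010.00000110.10110110.11001001


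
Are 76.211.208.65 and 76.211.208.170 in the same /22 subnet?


Mask: 255.255.252.0
76.211.208.65 AND mask = 76.211.208.0
76.211.208.170 AND mask = 76.211.208.0
Yes, same subnet (76.211.208.0)


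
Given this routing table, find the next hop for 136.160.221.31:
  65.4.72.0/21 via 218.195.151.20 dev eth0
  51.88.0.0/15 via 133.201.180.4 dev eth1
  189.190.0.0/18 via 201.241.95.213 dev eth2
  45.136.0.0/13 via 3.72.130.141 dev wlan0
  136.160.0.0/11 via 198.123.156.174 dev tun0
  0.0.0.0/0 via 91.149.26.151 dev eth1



Longest prefix match for 136.160.221.31:
  /21 65.4.72.0: no
  /15 51.88.0.0: no
  /18 189.190.0.0: no
  /13 45.136.0.0: no
  /11 136.160.0.0: MATCH
  /0 0.0.0.0: MATCH
Selected: next-hop 198.123.156.174 via tun0 (matched /11)


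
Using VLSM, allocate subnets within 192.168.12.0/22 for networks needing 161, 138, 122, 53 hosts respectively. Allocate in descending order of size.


161 hosts -> /24 (254 usable): 192.168.12.0/24
138 hosts -> /24 (254 usable): 192.168.13.0/24
122 hosts -> /25 (126 usable): 192.168.14.0/25
53 hosts -> /26 (62 usable): 192.168.14.128/26
Allocation: 192.168.12.0/24 (161 hosts, 254 usable); 192.168.13.0/24 (138 hosts, 254 usable); 192.168.14.0/25 (122 hosts, 126 usable); 192.168.14.128/26 (53 hosts, 62 usable)


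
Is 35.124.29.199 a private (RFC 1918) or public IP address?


RFC 1918 private ranges:
  10.0.0.0/8 (10.0.0.0 - 10.255.255.255)
  172.16.0.0/12 (172.16.0.0 - 172.31.255.255)
  192.168.0.0/16 (192.168.0.0 - 192.168.255.255)
Public (not in any RFC 1918 range)


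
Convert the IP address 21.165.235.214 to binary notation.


21 = 00010101
165 = 10100101
235 = 11101011
214 = 11010110
Binary: 00010101.10100101.11101011.11010110


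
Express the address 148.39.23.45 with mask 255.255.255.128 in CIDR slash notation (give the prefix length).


Binary: 11111111.11111111.11111111.10000000
Count leading 1s
Prefix: /25


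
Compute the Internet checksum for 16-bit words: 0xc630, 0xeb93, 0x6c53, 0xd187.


Sum all words (with carry folding):
+ 0xc630 = 0xc630
+ 0xeb93 = 0xb1c4
+ 0x6c53 = 0x1e18
+ 0xd187 = 0xef9f
One's complement: ~0xef9f
Checksum = 0x1060


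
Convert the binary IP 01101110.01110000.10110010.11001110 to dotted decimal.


01101110 = 110
01110000 = 112
10110010 = 178
11001110 = 206
IP: 110.112.178.206


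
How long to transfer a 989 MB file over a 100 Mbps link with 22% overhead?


Effective throughput = 100 * (1 - 22/100) = 78 Mbps
File size in Mb = 989 * 8 = 7912 Mb
Time = 7912 / 78
Time = 101.4359 seconds


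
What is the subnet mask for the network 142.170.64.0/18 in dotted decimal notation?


/18 means 18 network bits, 14 host bits
Binary: 11111111111111111100000000000000
Mask: 255.255.192.0


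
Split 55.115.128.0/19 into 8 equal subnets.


New prefix = 19 + 3 = 22
Each subnet has 1024 addresses
  55.115.128.0/22
  55.115.132.0/22
  55.115.136.0/22
  55.115.140.0/22
  55.115.144.0/22
  55.115.148.0/22
  55.115.152.0/22
  55.115.156.0/22
Subnets: 55.115.128.0/22, 55.115.132.0/22, 55.115.136.0/22, 55.115.140.0/22, 55.115.144.0/22, 55.115.148.0/22, 55.115.152.0/22, 55.115.156.0/22


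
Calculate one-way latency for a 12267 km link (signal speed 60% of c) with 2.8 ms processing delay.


Speed = 0.6 * 3e5 km/s = 180000 km/s
Propagation delay = 12267 / 180000 = 0.0682 s = 68.15 ms
Processing delay = 2.8 ms
Total one-way latency = 70.95 ms


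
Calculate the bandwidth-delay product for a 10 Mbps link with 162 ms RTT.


BDP = bandwidth * RTT
= 10 Mbps * 162 ms
= 10 * 1e6 * 162 / 1000 bits
= 1620000 bits
= 202500 bytes
= 197.7539 KB
BDP = 1620000 bits (202500 bytes)


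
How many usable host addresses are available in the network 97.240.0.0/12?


Host bits = 32 - 12 = 20
Total addresses = 2^20 = 1048576
Usable = total - 2 (network and broadcast)
Usable hosts: 1048574


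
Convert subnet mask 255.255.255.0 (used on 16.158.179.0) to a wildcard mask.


Subnet mask: 255.255.255.0
Wildcard = 255.255.255.255 - subnet mask
255 - 255 = 0
255 - 255 = 0
255 - 255 = 0
255 - 0 = 255
Wildcard: 0.0.0.255


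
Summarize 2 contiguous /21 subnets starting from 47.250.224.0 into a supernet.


Original prefix: /21
Number of subnets: 2 = 2^1
New prefix = 21 - 1 = 20
Supernet: 47.250.224.0/20


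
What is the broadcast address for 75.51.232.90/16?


Network: 75.51.0.0/16
Host bits = 16
Set all host bits to 1:
Broadcast: 75.51.255.255


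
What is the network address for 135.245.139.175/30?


IP:   10000111.11110101.10001011.10101111
Mask: 11111111.11111111.11111111.11111100
AND operation:
Net:  10000111.11110101.10001011.10101100
Network: 135.245.139.172/30


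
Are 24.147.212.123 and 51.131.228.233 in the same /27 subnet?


Mask: 255.255.255.224
24.147.212.123 AND mask = 24.147.212.96
51.131.228.233 AND mask = 51.131.228.224
No, different subnets (24.147.212.96 vs 51.131.228.224)


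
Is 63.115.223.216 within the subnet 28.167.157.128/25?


Subnet network: 28.167.157.128
Test IP AND mask: 63.115.223.128
No, 63.115.223.216 is not in 28.167.157.128/25


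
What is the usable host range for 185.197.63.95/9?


Network: 185.128.0.0
Broadcast: 185.255.255.255
First usable = network + 1
Last usable = broadcast - 1
Range: 185.128.0.1 to 185.255.255.254


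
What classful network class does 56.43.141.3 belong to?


First octet: 56
Binary: 00111000
0xxxxxxx -> Class A (1-126)
Class A, default mask 255.0.0.0 (/8)


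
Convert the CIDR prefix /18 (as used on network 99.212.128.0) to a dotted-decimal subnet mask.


/18 means 18 network bits, 14 host bits
Binary: 11111111111111111100000000000000
Mask: 255.255.192.0


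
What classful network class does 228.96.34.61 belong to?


First octet: 228
Binary: 11100100
1110xxxx -> Class D (224-239)
Class D (multicast), default mask N/A


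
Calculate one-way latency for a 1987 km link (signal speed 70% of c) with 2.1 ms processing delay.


Speed = 0.7 * 3e5 km/s = 210000 km/s
Propagation delay = 1987 / 210000 = 0.0095 s = 9.4619 ms
Processing delay = 2.1 ms
Total one-way latency = 11.5619 ms


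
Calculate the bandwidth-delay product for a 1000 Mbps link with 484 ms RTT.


BDP = bandwidth * RTT
= 1000 Mbps * 484 ms
= 1000 * 1e6 * 484 / 1000 bits
= 484000000 bits
= 60500000 bytes
= 59082.0312 KB
BDP = 484000000 bits (60500000 bytes)


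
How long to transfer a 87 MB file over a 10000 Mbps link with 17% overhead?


Effective throughput = 10000 * (1 - 17/100) = 8300 Mbps
File size in Mb = 87 * 8 = 696 Mb
Time = 696 / 8300
Time = 0.0839 seconds


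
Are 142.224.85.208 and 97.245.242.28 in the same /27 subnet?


Mask: 255.255.255.224
142.224.85.208 AND mask = 142.224.85.192
97.245.242.28 AND mask = 97.245.242.0
No, different subnets (142.224.85.192 vs 97.245.242.0)


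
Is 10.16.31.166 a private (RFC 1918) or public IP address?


RFC 1918 private ranges:
  10.0.0.0/8 (10.0.0.0 - 10.255.255.255)
  172.16.0.0/12 (172.16.0.0 - 172.31.255.255)
  192.168.0.0/16 (192.168.0.0 - 192.168.255.255)
Private (in 10.0.0.0/8)


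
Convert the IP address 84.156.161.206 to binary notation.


84 = 01010100
156 = 10011100
161 = 10100001
206 = 11001110
Binary: 01010100.10011100.10100001.11001110


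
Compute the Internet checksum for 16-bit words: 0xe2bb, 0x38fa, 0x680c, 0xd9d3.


Sum all words (with carry folding):
+ 0xe2bb = 0xe2bb
+ 0x38fa = 0x1bb6
+ 0x680c = 0x83c2
+ 0xd9d3 = 0x5d96
One's complement: ~0x5d96
Checksum = 0xa269


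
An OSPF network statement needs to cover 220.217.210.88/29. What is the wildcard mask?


Subnet mask: 255.255.255.248
Wildcard = 255.255.255.255 - subnet mask
255 - 255 = 0
255 - 255 = 0
255 - 255 = 0
255 - 248 = 7
Wildcard: 0.0.0.7


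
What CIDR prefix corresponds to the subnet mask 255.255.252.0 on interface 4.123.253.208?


Binary: 11111111.11111111.11111100.00000000
Count leading 1s
Prefix: /22


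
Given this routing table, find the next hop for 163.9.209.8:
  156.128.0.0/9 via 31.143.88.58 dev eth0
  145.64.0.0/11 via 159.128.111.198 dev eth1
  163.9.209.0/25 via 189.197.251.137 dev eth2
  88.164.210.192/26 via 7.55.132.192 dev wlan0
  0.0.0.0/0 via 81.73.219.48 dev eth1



Longest prefix match for 163.9.209.8:
  /9 156.128.0.0: no
  /11 145.64.0.0: no
  /25 163.9.209.0: MATCH
  /26 88.164.210.192: no
  /0 0.0.0.0: MATCH
Selected: next-hop 189.197.251.137 via eth2 (matched /25)


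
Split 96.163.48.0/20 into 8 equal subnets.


New prefix = 20 + 3 = 23
Each subnet has 512 addresses
  96.163.48.0/23
  96.163.50.0/23
  96.163.52.0/23
  96.163.54.0/23
  96.163.56.0/23
  96.163.58.0/23
  96.163.60.0/23
  96.163.62.0/23
Subnets: 96.163.48.0/23, 96.163.50.0/23, 96.163.52.0/23, 96.163.54.0/23, 96.163.56.0/23, 96.163.58.0/23, 96.163.60.0/23, 96.163.62.0/23


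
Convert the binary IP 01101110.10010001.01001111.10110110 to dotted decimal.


01101110 = 110
10010001 = 145
01001111 = 79
10110110 = 182
IP: 110.145.79.182


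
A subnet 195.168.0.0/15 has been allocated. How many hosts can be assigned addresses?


Host bits = 32 - 15 = 17
Total addresses = 2^17 = 131072
Usable = total - 2 (network and broadcast)
Usable hosts: 131070


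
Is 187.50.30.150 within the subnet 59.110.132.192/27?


Subnet network: 59.110.132.192
Test IP AND mask: 187.50.30.128
No, 187.50.30.150 is not in 59.110.132.192/27


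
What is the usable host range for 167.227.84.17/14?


Network: 167.224.0.0
Broadcast: 167.227.255.255
First usable = network + 1
Last usable = broadcast - 1
Range: 167.224.0.1 to 167.227.255.254


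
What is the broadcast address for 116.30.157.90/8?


Network: 116.0.0.0/8
Host bits = 24
Set all host bits to 1:
Broadcast: 116.255.255.255


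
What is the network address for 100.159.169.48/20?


IP:   01100100.10011111.10101001.00110000
Mask: 11111111.11111111.11110000.00000000
AND operation:
Net:  01100100.10011111.10100000.00000000
Network: 100.159.160.0/20


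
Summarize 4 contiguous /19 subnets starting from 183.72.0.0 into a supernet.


Original prefix: /19
Number of subnets: 4 = 2^2
New prefix = 19 - 2 = 17
Supernet: 183.72.0.0/17


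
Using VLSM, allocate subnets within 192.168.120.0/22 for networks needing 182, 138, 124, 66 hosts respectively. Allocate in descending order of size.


182 hosts -> /24 (254 usable): 192.168.120.0/24
138 hosts -> /24 (254 usable): 192.168.121.0/24
124 hosts -> /25 (126 usable): 192.168.122.0/25
66 hosts -> /25 (126 usable): 192.168.122.128/25
Allocation: 192.168.120.0/24 (182 hosts, 254 usable); 192.168.121.0/24 (138 hosts, 254 usable); 192.168.122.0/25 (124 hosts, 126 usable); 192.168.122.128/25 (66 hosts, 126 usable)


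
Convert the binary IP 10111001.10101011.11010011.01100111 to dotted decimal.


10111001 = 185
10101011 = 171
11010011 = 211
01100111 = 103
IP: 185.171.211.103


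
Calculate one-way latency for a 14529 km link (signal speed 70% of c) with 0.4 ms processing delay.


Speed = 0.7 * 3e5 km/s = 210000 km/s
Propagation delay = 14529 / 210000 = 0.0692 s = 69.1857 ms
Processing delay = 0.4 ms
Total one-way latency = 69.5857 ms


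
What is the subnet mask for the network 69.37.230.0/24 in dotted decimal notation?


/24 means 24 network bits, 8 host bits
Binary: 11111111111111111111111100000000
Mask: 255.255.255.0


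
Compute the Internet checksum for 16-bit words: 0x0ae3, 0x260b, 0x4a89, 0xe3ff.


Sum all words (with carry folding):
+ 0x0ae3 = 0x0ae3
+ 0x260b = 0x30ee
+ 0x4a89 = 0x7b77
+ 0xe3ff = 0x5f77
One's complement: ~0x5f77
Checksum = 0xa088


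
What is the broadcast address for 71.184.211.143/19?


Network: 71.184.192.0/19
Host bits = 13
Set all host bits to 1:
Broadcast: 71.184.223.255


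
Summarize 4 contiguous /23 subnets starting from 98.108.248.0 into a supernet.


Original prefix: /23
Number of subnets: 4 = 2^2
New prefix = 23 - 2 = 21
Supernet: 98.108.248.0/21


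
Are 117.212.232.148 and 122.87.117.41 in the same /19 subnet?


Mask: 255.255.224.0
117.212.232.148 AND mask = 117.212.224.0
122.87.117.41 AND mask = 122.87.96.0
No, different subnets (117.212.224.0 vs 122.87.96.0)


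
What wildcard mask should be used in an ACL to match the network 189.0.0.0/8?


Subnet mask: 255.0.0.0
Wildcard = 255.255.255.255 - subnet mask
255 - 255 = 0
255 - 0 = 255
255 - 0 = 255
255 - 0 = 255
Wildcard: 0.255.255.255


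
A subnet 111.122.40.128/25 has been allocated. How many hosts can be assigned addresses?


Host bits = 32 - 25 = 7
Total addresses = 2^7 = 128
Usable = total - 2 (network and broadcast)
Usable hosts: 126


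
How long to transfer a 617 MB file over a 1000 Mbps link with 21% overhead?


Effective throughput = 1000 * (1 - 21/100) = 790 Mbps
File size in Mb = 617 * 8 = 4936 Mb
Time = 4936 / 790
Time = 6.2481 seconds


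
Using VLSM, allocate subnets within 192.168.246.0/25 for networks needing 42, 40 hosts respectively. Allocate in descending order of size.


42 hosts -> /26 (62 usable): 192.168.246.0/26
40 hosts -> /26 (62 usable): 192.168.246.64/26
Allocation: 192.168.246.0/26 (42 hosts, 62 usable); 192.168.246.64/26 (40 hosts, 62 usable)


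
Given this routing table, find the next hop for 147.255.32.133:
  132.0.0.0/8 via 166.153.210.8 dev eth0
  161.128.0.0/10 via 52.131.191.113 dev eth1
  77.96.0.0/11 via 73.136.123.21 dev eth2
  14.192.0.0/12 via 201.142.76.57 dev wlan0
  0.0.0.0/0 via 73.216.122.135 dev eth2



Longest prefix match for 147.255.32.133:
  /8 132.0.0.0: no
  /10 161.128.0.0: no
  /11 77.96.0.0: no
  /12 14.192.0.0: no
  /0 0.0.0.0: MATCH
Selected: next-hop 73.216.122.135 via eth2 (matched /0)


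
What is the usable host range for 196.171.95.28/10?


Network: 196.128.0.0
Broadcast: 196.191.255.255
First usable = network + 1
Last usable = broadcast - 1
Range: 196.128.0.1 to 196.191.255.254


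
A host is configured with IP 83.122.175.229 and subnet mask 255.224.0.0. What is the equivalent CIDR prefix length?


Binary: 11111111.11100000.00000000.00000000
Count leading 1s
Prefix: /11


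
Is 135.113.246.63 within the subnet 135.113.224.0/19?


Subnet network: 135.113.224.0
Test IP AND mask: 135.113.224.0
Yes, 135.113.246.63 is in 135.113.224.0/19


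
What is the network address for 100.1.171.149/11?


IP:   01100100.00000001.10101011.10010101
Mask: 11111111.11100000.00000000.00000000
AND operation:
Net:  01100100.00000000.00000000.00000000
Network: 100.0.0.0/11


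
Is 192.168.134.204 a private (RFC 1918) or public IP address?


RFC 1918 private ranges:
  10.0.0.0/8 (10.0.0.0 - 10.255.255.255)
  172.16.0.0/12 (172.16.0.0 - 172.31.255.255)
  192.168.0.0/16 (192.168.0.0 - 192.168.255.255)
Private (in 192.168.0.0/16)


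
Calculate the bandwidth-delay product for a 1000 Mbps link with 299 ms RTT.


BDP = bandwidth * RTT
= 1000 Mbps * 299 ms
= 1000 * 1e6 * 299 / 1000 bits
= 299000000 bits
= 37375000 bytes
= 36499.0234 KB
BDP = 299000000 bits (37375000 bytes)


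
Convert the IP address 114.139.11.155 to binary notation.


114 = 01110010
139 = 10001011
11 = 00001011
155 = 10011011
Binary: 01110010.10001011.00001011.10011011


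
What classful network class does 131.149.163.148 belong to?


First octet: 131
Binary: 10000011
10xxxxxx -> Class B (128-191)
Class B, default mask 255.255.0.0 (/16)


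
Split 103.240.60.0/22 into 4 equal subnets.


New prefix = 22 + 2 = 24
Each subnet has 256 addresses
  103.240.60.0/24
  103.240.61.0/24
  103.240.62.0/24
  103.240.63.0/24
Subnets: 103.240.60.0/24, 103.240.61.0/24, 103.240.62.0/24, 103.240.63.0/24


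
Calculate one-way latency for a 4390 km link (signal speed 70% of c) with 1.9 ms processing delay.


Speed = 0.7 * 3e5 km/s = 210000 km/s
Propagation delay = 4390 / 210000 = 0.0209 s = 20.9048 ms
Processing delay = 1.9 ms
Total one-way latency = 22.8048 ms


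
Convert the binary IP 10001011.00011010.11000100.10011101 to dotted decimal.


10001011 = 139
00011010 = 26
11000100 = 196
10011101 = 157
IP: 139.26.196.157


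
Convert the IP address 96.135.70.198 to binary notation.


96 = 01100000
135 = 10000111
70 = 01000110
198 = 11000110
Binary: 01100000.10000111.01000110.11000110


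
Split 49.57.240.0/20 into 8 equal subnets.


New prefix = 20 + 3 = 23
Each subnet has 512 addresses
  49.57.240.0/23
  49.57.242.0/23
  49.57.244.0/23
  49.57.246.0/23
  49.57.248.0/23
  49.57.250.0/23
  49.57.252.0/23
  49.57.254.0/23
Subnets: 49.57.240.0/23, 49.57.242.0/23, 49.57.244.0/23, 49.57.246.0/23, 49.57.248.0/23, 49.57.250.0/23, 49.57.252.0/23, 49.57.254.0/23


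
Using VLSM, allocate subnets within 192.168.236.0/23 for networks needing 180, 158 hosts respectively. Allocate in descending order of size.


180 hosts -> /24 (254 usable): 192.168.236.0/24
158 hosts -> /24 (254 usable): 192.168.237.0/24
Allocation: 192.168.236.0/24 (180 hosts, 254 usable); 192.168.237.0/24 (158 hosts, 254 usable)


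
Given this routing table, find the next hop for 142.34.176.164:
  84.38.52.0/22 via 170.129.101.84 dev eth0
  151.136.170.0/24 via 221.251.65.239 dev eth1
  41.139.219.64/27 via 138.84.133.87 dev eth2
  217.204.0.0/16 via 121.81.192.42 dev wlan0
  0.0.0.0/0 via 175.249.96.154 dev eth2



Longest prefix match for 142.34.176.164:
  /22 84.38.52.0: no
  /24 151.136.170.0: no
  /27 41.139.219.64: no
  /16 217.204.0.0: no
  /0 0.0.0.0: MATCH
Selected: next-hop 175.249.96.154 via eth2 (matched /0)


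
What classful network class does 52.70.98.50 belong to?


First octet: 52
Binary: 00110100
0xxxxxxx -> Class A (1-126)
Class A, default mask 255.0.0.0 (/8)


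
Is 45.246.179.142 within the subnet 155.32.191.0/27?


Subnet network: 155.32.191.0
Test IP AND mask: 45.246.179.128
No, 45.246.179.142 is not in 155.32.191.0/27


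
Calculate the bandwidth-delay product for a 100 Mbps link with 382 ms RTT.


BDP = bandwidth * RTT
= 100 Mbps * 382 ms
= 100 * 1e6 * 382 / 1000 bits
= 38200000 bits
= 4775000 bytes
= 4663.0859 KB
BDP = 38200000 bits (4775000 bytes)


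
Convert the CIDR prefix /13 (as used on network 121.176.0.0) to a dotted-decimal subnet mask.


/13 means 13 network bits, 19 host bits
Binary: 11111111111110000000000000000000
Mask: 255.248.0.0


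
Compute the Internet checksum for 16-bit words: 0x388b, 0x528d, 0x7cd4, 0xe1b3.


Sum all words (with carry folding):
+ 0x388b = 0x388b
+ 0x528d = 0x8b18
+ 0x7cd4 = 0x07ed
+ 0xe1b3 = 0xe9a0
One's complement: ~0xe9a0
Checksum = 0x165f


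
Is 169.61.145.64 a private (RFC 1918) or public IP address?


RFC 1918 private ranges:
  10.0.0.0/8 (10.0.0.0 - 10.255.255.255)
  172.16.0.0/12 (172.16.0.0 - 172.31.255.255)
  192.168.0.0/16 (192.168.0.0 - 192.168.255.255)
Public (not in any RFC 1918 range)


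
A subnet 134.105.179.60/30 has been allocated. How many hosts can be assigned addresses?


Host bits = 32 - 30 = 2
Total addresses = 2^2 = 4
Usable = total - 2 (network and broadcast)
Usable hosts: 2


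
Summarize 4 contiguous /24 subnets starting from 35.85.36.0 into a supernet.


Original prefix: /24
Number of subnets: 4 = 2^2
New prefix = 24 - 2 = 22
Supernet: 35.85.36.0/22


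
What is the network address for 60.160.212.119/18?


IP:   00111100.10100000.11010100.01110111
Mask: 11111111.11111111.11000000.00000000
AND operation:
Net:  00111100.10100000.11000000.00000000
Network: 60.160.192.0/18


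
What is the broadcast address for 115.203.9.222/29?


Network: 115.203.9.216/29
Host bits = 3
Set all host bits to 1:
Broadcast: 115.203.9.223


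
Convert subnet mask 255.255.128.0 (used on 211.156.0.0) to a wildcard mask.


Subnet mask: 255.255.128.0
Wildcard = 255.255.255.255 - subnet mask
255 - 255 = 0
255 - 255 = 0
255 - 128 = 127
255 - 0 = 255
Wildcard: 0.0.127.255


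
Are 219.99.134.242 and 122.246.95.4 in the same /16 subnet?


Mask: 255.255.0.0
219.99.134.242 AND mask = 219.99.0.0
122.246.95.4 AND mask = 122.246.0.0
No, different subnets (219.99.0.0 vs 122.246.0.0)


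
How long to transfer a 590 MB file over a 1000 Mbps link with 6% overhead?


Effective throughput = 1000 * (1 - 6/100) = 940 Mbps
File size in Mb = 590 * 8 = 4720 Mb
Time = 4720 / 940
Time = 5.0213 seconds


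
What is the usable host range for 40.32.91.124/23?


Network: 40.32.90.0
Broadcast: 40.32.91.255
First usable = network + 1
Last usable = broadcast - 1
Range: 40.32.90.1 to 40.32.91.254


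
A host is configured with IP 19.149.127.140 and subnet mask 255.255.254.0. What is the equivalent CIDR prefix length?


Binary: 11111111.11111111.11111110.00000000
Count leading 1s
Prefix: /23


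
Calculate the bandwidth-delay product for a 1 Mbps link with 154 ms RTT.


BDP = bandwidth * RTT
= 1 Mbps * 154 ms
= 1 * 1e6 * 154 / 1000 bits
= 154000 bits
= 19250 bytes
= 18.7988 KB
BDP = 154000 bits (19250 bytes)


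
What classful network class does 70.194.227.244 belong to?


First octet: 70
Binary: 01000110
0xxxxxxx -> Class A (1-126)
Class A, default mask 255.0.0.0 (/8)


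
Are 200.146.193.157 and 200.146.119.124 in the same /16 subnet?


Mask: 255.255.0.0
200.146.193.157 AND mask = 200.146.0.0
200.146.119.124 AND mask = 200.146.0.0
Yes, same subnet (200.146.0.0)


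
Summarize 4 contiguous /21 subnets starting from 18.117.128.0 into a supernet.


Original prefix: /21
Number of subnets: 4 = 2^2
New prefix = 21 - 2 = 19
Supernet: 18.117.128.0/19


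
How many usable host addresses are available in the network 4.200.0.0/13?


Host bits = 32 - 13 = 19
Total addresses = 2^19 = 524288
Usable = total - 2 (network and broadcast)
Usable hosts: 524286


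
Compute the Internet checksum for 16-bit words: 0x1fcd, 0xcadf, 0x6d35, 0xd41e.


Sum all words (with carry folding):
+ 0x1fcd = 0x1fcd
+ 0xcadf = 0xeaac
+ 0x6d35 = 0x57e2
+ 0xd41e = 0x2c01
One's complement: ~0x2c01
Checksum = 0xd3fe


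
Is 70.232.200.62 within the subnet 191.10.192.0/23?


Subnet network: 191.10.192.0
Test IP AND mask: 70.232.200.0
No, 70.232.200.62 is not in 191.10.192.0/23


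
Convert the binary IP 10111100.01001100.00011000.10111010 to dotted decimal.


10111100 = 188
01001100 = 76
00011000 = 24
10111010 = 186
IP: 188.76.24.186


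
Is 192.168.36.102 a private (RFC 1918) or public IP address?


RFC 1918 private ranges:
  10.0.0.0/8 (10.0.0.0 - 10.255.255.255)
  172.16.0.0/12 (172.16.0.0 - 172.31.255.255)
  192.168.0.0/16 (192.168.0.0 - 192.168.255.255)
Private (in 192.168.0.0/16)


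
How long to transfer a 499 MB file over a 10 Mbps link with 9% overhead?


Effective throughput = 10 * (1 - 9/100) = 9.1 Mbps
File size in Mb = 499 * 8 = 3992 Mb
Time = 3992 / 9.1
Time = 438.6813 seconds


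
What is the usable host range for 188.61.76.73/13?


Network: 188.56.0.0
Broadcast: 188.63.255.255
First usable = network + 1
Last usable = broadcast - 1
Range: 188.56.0.1 to 188.63.255.254


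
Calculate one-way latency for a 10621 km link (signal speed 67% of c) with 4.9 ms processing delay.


Speed = 0.67 * 3e5 km/s = 201000 km/s
Propagation delay = 10621 / 201000 = 0.0528 s = 52.8408 ms
Processing delay = 4.9 ms
Total one-way latency = 57.7408 ms


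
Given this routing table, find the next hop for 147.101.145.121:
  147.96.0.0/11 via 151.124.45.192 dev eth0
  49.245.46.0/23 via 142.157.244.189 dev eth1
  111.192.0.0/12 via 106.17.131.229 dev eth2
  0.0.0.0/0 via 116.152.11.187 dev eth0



Longest prefix match for 147.101.145.121:
  /11 147.96.0.0: MATCH
  /23 49.245.46.0: no
  /12 111.192.0.0: no
  /0 0.0.0.0: MATCH
Selected: next-hop 151.124.45.192 via eth0 (matched /11)


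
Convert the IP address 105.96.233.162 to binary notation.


105 = 01101001
96 = 01100000
233 = 11101001
162 = 10100010
Binary: 01101001.01100000.11101001.10100010


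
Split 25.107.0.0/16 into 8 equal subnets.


New prefix = 16 + 3 = 19
Each subnet has 8192 addresses
  25.107.0.0/19
  25.107.32.0/19
  25.107.64.0/19
  25.107.96.0/19
  25.107.128.0/19
  25.107.160.0/19
  25.107.192.0/19
  25.107.224.0/19
Subnets: 25.107.0.0/19, 25.107.32.0/19, 25.107.64.0/19, 25.107.96.0/19, 25.107.128.0/19, 25.107.160.0/19, 25.107.192.0/19, 25.107.224.0/19


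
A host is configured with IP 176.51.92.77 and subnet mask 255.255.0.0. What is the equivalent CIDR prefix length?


Binary: 11111111.11111111.00000000.00000000
Count leading 1s
Prefix: /16


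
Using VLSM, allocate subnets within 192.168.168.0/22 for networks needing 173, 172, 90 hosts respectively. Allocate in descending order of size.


173 hosts -> /24 (254 usable): 192.168.168.0/24
172 hosts -> /24 (254 usable): 192.168.169.0/24
90 hosts -> /25 (126 usable): 192.168.170.0/25
Allocation: 192.168.168.0/24 (173 hosts, 254 usable); 192.168.169.0/24 (172 hosts, 254 usable); 192.168.170.0/25 (90 hosts, 126 usable)


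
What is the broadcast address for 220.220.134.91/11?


Network: 220.192.0.0/11
Host bits = 21
Set all host bits to 1:
Broadcast: 220.223.255.255


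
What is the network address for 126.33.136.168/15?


IP:   01111110.00100001.10001000.10101000
Mask: 11111111.11111110.00000000.00000000
AND operation:
Net:  01111110.00100000.00000000.00000000
Network: 126.32.0.0/15


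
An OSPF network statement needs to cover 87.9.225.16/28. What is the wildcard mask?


Subnet mask: 255.255.255.240
Wildcard = 255.255.255.255 - subnet mask
255 - 255 = 0
255 - 255 = 0
255 - 255 = 0
255 - 240 = 15
Wildcard: 0.0.0.15


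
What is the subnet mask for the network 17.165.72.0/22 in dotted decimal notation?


/22 means 22 network bits, 10 host bits
Binary: 11111111111111111111110000000000
Mask: 255.255.252.0


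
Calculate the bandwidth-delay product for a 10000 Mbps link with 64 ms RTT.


BDP = bandwidth * RTT
= 10000 Mbps * 64 ms
= 10000 * 1e6 * 64 / 1000 bits
= 640000000 bits
= 80000000 bytes
= 78125 KB
BDP = 640000000 bits (80000000 bytes)


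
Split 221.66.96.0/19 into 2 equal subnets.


New prefix = 19 + 1 = 20
Each subnet has 4096 addresses
  221.66.96.0/20
  221.66.112.0/20
Subnets: 221.66.96.0/20, 221.66.112.0/20


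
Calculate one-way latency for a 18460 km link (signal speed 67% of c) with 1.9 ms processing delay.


Speed = 0.67 * 3e5 km/s = 201000 km/s
Propagation delay = 18460 / 201000 = 0.0918 s = 91.8408 ms
Processing delay = 1.9 ms
Total one-way latency = 93.7408 ms
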